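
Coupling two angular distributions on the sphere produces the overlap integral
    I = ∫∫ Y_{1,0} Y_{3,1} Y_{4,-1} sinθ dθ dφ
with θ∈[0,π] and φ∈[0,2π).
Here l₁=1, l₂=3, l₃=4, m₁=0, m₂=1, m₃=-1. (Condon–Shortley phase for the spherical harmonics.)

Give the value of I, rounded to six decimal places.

Checks pass: Σm=0; 8 even; l₃=4∈[2,4].
(2·1+1)(2·3+1)(2·4+1) = 189
Δ: 0! 2! 6! / 9! → 1/252
sum: t=0:+1/36 = 1/36
3j²(1 3 4; 0 0 0) = Δ·Π!·Σ² = 4/63  (sign +1)
sum: t=0:+1/48 = 1/48
3j²(1 3 4; 0 1 -1) = Δ·Π!·Σ² = 5/84  (sign -1)
combine: 4πI² = 189·4/63·5/84 = 5/7
take √, sign -1: I = -0.23841361

-0.238414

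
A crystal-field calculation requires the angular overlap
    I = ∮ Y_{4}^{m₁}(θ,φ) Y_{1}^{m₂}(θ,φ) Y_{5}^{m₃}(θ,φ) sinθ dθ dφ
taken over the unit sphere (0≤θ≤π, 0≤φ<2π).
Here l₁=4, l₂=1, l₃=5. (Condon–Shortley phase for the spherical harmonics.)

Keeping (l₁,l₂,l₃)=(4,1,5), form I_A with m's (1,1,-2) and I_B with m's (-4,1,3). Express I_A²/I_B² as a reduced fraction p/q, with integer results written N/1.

Shared (l₁,l₂,l₃)=(4,1,5): N and (l;000)² cancel in I_A²/I_B².
A: Δ = 0!·8!·2!/11! = 1/495; Racah Σ t=0..0: t=0:+1/1440 = 1/1440; ⇒ 3j(4 1 5; 1 1 -2)² = 7/165, sgn -1
B: Δ = 0!·8!·2!/11! = 1/495; Racah Σ t=0..0: t=0:+1/80640 = 1/80640; ⇒ 3j(4 1 5; -4 1 3)² = 1/495, sgn +1
I_A²/I_B² = (7/165)/(1/495) = 21/1

21/1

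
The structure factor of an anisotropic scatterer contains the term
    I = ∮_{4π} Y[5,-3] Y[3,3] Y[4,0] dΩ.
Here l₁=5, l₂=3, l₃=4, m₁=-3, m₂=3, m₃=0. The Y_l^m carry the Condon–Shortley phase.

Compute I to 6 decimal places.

0.196280

m-sum 0 ✓  L=12 even ✓  2≤4≤8 ✓
Π(2lᵢ+1) = 11×7×9 = 693
triangle coeff Δ(5,3,4) = 1/180180
Σ_t [1,3]: t=1:−1/576 t=2:+1/144 t=3:−1/576 = 1/288
(3j)²=20/1001 [(5 3 4; 0 0 0)], sign=+1
Σ_t [4,4]: t=4:+1/2304 = 1/2304
(3j)²=5/143 [(5 3 4; -3 3 0)], sign=+1
⇒ 4πI² = 900/1859
I = (+1)√(900/1859/(4π)) = 0.19628026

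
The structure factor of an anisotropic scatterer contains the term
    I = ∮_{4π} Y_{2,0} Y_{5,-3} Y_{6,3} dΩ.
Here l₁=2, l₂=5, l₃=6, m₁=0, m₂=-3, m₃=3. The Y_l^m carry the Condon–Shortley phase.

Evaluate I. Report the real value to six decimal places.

0.000000

Σlᵢ=13 odd — θ-integrand is odd under cosθ→−cosθ; I=0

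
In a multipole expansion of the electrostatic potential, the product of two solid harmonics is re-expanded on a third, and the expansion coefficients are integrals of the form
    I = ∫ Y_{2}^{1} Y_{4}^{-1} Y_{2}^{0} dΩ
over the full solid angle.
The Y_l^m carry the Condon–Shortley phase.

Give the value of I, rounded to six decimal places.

-0.220728

Checks pass: Σm=0; 8 even; l₃=2∈[2,6].
(2·2+1)(2·4+1)(2·2+1) = 225
Δ: 4! 0! 4! / 9! → 1/630
sum: t=2:+1/16 = 1/16
3j²(2 4 2; 0 0 0) = Δ·Π!·Σ² = 2/35  (sign +1)
sum: t=1:−1/24 = -1/24
3j²(2 4 2; 1 -1 0) = Δ·Π!·Σ² = 1/21  (sign -1)
combine: 4πI² = 225·2/35·1/21 = 30/49
take √, sign -1: I = -0.22072812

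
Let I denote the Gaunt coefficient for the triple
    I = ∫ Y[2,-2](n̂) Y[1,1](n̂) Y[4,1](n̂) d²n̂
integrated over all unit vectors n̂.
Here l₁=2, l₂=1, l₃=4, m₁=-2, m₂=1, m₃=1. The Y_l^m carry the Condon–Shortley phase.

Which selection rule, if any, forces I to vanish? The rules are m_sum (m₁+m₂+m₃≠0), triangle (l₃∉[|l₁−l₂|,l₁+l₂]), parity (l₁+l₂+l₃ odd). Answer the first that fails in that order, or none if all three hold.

m₁+m₂+m₃ = -2 + 1 + 1 = 0  ✓
triangle: |2−1|=1 ≤ l₃=4 ≤ 2+1=3  ✗
parity: l₁+l₂+l₃ = 7 is odd

triangle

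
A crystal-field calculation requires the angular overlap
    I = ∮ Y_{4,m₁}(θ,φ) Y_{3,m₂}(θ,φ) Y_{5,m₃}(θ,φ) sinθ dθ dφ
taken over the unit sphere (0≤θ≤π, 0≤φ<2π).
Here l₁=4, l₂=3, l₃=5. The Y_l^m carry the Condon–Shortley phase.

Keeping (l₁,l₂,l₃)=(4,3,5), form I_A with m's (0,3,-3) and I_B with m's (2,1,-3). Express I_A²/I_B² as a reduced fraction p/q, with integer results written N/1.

50/27

Same 4,3,5: normalisation and zero-m 3j drop out of the ratio.
A: Δ: 2! 6! 4! / 13! → 1/180180; sum: t=2:+1/2304 = 1/2304; 3j²(4 3 5; 0 3 -3) = Δ·Π!·Σ² = 5/143  (sign +1)
B: Δ: 2! 6! 4! / 13! → 1/180180; sum: t=0:+1/2304 t=1:−1/720 t=2:+1/5760 = -1/1280; 3j²(4 3 5; 2 1 -3) = Δ·Π!·Σ² = 27/1430  (sign -1)
I_A²/I_B² = (5/143)/(27/1430) = 50/27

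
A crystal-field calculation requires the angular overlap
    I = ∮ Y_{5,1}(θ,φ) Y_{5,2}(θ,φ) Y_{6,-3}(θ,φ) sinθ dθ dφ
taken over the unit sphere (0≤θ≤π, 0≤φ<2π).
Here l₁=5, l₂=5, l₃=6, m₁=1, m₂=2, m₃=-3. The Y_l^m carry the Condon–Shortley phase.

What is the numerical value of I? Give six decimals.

m-sum 0 ✓  L=16 even ✓  0≤6≤10 ✓
Π(2lᵢ+1) = 11×11×13 = 1573
triangle coeff Δ(5,5,6) = 1/28588560
Σ_t [0,4]: t=0:+1/345600 t=1:−1/13824 t=2:+1/5184 t=3:−1/13824 t=4:+1/345600 = 7/129600
(3j)²=80/7293 [(5 5 6; 0 0 0)], sign=+1
Σ_t [1,4]: t=1:−1/155520 t=2:+1/23040 t=3:−1/34560 t=4:+1/622080 = 1/103680
(3j)²=9/2431 [(5 5 6; 1 2 -3)], sign=-1
⇒ 4πI² = 240/3757
I = (-1)√(240/3757/(4π)) = -0.07129845

-0.071298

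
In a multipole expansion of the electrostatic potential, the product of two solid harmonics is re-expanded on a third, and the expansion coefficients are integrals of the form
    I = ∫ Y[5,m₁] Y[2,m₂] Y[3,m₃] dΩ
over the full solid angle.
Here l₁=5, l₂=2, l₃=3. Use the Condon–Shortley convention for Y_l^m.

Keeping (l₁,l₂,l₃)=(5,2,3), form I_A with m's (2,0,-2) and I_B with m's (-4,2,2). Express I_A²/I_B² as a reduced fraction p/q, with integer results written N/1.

l's match ⇒ only the (l;m) 3-j factors differ between A and B.
A: triangle coeff Δ(5,2,3) = 1/2310; Σ_t [2,2]: t=2:+1/480 = 1/480; (3j)²=3/110 [(5 2 3; 2 0 -2)], sign=-1
B: triangle coeff Δ(5,2,3) = 1/2310; Σ_t [4,4]: t=4:+1/2880 = 1/2880; (3j)²=3/55 [(5 2 3; -4 2 2)], sign=-1
I_A²/I_B² = (3/110)/(3/55) = 1/2

1/2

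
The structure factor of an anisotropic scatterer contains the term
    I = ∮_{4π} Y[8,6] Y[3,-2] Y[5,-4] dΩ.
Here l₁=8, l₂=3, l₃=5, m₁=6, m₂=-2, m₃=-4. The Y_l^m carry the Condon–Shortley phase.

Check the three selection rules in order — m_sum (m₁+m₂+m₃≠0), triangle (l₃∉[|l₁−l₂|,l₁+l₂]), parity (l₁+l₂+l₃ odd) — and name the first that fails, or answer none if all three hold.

none

m₁+m₂+m₃ = 6 − 2 − 4 = 0  ✓
triangle: |8−3|=5 ≤ l₃=5 ≤ 8+3=11  ✓
parity: l₁+l₂+l₃ = 16 is even  ✓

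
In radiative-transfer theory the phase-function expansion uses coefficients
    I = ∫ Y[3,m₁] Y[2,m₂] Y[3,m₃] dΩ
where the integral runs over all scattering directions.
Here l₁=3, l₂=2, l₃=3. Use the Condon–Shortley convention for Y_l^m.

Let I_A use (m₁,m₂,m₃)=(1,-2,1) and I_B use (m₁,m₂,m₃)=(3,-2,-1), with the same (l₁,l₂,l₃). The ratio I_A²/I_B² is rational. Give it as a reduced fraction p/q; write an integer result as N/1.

12/5

l's match ⇒ only the (l;m) 3-j factors differ between A and B.
A: triangle coeff Δ(3,2,3) = 1/3780; Σ_t [0,0]: t=0:+1/16 = 1/16; (3j)²=2/35 [(3 2 3; 1 -2 1)], sign=+1
B: triangle coeff Δ(3,2,3) = 1/3780; Σ_t [0,0]: t=0:+1/96 = 1/96; (3j)²=1/42 [(3 2 3; 3 -2 -1)], sign=+1
I_A²/I_B² = (2/35)/(1/42) = 12/5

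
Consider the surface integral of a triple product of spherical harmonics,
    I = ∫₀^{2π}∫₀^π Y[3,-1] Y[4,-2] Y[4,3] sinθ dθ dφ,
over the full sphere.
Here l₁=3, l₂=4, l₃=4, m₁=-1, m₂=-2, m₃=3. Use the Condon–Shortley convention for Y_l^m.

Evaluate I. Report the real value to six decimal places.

L=11 odd ⇒ parity kills the (l;000) factor ⇒ I = 0

0.000000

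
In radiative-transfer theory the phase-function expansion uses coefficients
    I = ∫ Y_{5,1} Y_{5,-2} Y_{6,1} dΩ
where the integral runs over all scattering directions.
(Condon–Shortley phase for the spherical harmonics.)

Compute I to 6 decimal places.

m-sum 0 ✓  L=16 even ✓  0≤6≤10 ✓
Π(2lᵢ+1) = 11×11×13 = 1573
triangle coeff Δ(5,5,6) = 1/28588560
Σ_t [0,4]: t=0:+1/345600 t=1:−1/13824 t=2:+1/5184 t=3:−1/13824 t=4:+1/345600 = 7/129600
(3j)²=80/7293 [(5 5 6; 0 0 0)], sign=+1
Σ_t [0,3]: t=0:+1/41472 t=1:−1/10368 t=2:+1/23040 t=3:−1/518400 = -1/32400
(3j)²=128/12155 [(5 5 6; 1 -2 1)], sign=+1
⇒ 4πI² = 2048/11271
I = (+1)√(2048/11271/(4π)) = 0.12024827

0.120248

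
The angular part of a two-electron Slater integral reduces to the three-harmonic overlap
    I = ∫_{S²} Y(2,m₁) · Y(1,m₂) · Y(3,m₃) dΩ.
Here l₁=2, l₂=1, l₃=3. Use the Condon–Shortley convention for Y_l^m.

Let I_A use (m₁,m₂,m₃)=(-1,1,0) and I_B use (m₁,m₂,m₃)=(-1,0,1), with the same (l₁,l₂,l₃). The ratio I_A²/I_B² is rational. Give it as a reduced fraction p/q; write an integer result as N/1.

l's match ⇒ only the (l;m) 3-j factors differ between A and B.
A: triangle coeff Δ(2,1,3) = 1/105; Σ_t [0,0]: t=0:+1/12 = 1/12; (3j)²=1/35 [(2 1 3; -1 1 0)], sign=-1
B: triangle coeff Δ(2,1,3) = 1/105; Σ_t [0,0]: t=0:+1/6 = 1/6; (3j)²=8/105 [(2 1 3; -1 0 1)], sign=+1
I_A²/I_B² = (1/35)/(8/105) = 3/8

3/8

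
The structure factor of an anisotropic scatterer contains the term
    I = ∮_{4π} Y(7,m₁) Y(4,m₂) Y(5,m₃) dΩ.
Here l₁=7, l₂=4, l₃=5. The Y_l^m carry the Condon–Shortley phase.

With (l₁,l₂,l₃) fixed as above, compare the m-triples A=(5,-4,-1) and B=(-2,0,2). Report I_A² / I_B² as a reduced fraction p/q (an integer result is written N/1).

l's match ⇒ only the (l;m) 3-j factors differ between A and B.
A: triangle coeff Δ(7,4,5) = 1/6126120; Σ_t [0,0]: t=0:+1/2073600 = 1/2073600; (3j)²=28/1105 [(7 4 5; 5 -4 -1)], sign=+1
B: triangle coeff Δ(7,4,5) = 1/6126120; Σ_t [2,4]: t=2:+1/483840 t=3:−1/51840 t=4:+1/69120 = -1/362880; (3j)²=16/17017 [(7 4 5; -2 0 2)], sign=+1
I_A²/I_B² = (28/1105)/(16/17017) = 539/20

539/20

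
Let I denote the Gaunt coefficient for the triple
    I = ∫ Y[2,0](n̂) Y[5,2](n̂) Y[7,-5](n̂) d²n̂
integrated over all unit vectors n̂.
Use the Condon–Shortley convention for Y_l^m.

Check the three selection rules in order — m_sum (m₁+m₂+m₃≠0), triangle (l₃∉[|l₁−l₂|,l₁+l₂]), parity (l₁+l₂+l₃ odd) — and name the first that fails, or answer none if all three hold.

m₁+m₂+m₃ = 0 + 2 − 5 = -3  ✗
triangle: |2−5|=3 ≤ l₃=7 ≤ 2+5=7
parity: l₁+l₂+l₃ = 14 is even

m_sum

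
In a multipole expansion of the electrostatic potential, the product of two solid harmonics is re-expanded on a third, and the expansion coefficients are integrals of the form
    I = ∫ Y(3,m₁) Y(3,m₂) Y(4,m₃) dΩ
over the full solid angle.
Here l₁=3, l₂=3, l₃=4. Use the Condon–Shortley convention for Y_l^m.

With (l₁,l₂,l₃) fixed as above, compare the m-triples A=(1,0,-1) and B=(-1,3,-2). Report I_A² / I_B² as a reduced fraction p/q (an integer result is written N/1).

l's match ⇒ only the (l;m) 3-j factors differ between A and B.
A: triangle coeff Δ(3,3,4) = 1/34650; Σ_t [0,2]: t=0:+1/48 t=1:−1/24 t=2:+1/288 = -5/288; (3j)²=5/462 [(3 3 4; 1 0 -1)], sign=+1
B: triangle coeff Δ(3,3,4) = 1/34650; Σ_t [2,2]: t=2:+1/192 = 1/192; (3j)²=3/77 [(3 3 4; -1 3 -2)], sign=+1
I_A²/I_B² = (5/462)/(3/77) = 5/18

5/18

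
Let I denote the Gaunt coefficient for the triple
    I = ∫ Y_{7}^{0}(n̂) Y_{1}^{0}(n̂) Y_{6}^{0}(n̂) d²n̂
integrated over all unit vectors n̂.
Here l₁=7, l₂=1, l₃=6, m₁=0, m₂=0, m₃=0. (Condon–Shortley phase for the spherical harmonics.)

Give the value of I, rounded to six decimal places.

Checks pass: Σm=0; 14 even; l₃=6∈[6,8].
(2·7+1)(2·1+1)(2·6+1) = 585
Δ: 2! 12! 0! / 15! → 1/1365
sum: t=1:−1/518400 = -1/518400
3j²(7 1 6; 0 0 0) = Δ·Π!·Σ² = 7/195  (sign -1)
(m-triple is (0,0,0) — same symbol as above.)
combine: 4πI² = 585·7/195·7/195 = 49/65
take √, sign +1: I = 0.24492687

0.244927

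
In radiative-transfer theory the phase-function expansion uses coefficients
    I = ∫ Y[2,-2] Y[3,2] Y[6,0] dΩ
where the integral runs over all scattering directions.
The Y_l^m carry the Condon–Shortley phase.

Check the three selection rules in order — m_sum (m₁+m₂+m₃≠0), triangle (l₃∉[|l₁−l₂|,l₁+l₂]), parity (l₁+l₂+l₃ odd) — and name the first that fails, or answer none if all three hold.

triangle

Σmᵢ = 0  ✓
l₃∈[|l₁−l₂|,l₁+l₂]=[1,5], have l₃=6  ✗
Σlᵢ = 11 ⇒ odd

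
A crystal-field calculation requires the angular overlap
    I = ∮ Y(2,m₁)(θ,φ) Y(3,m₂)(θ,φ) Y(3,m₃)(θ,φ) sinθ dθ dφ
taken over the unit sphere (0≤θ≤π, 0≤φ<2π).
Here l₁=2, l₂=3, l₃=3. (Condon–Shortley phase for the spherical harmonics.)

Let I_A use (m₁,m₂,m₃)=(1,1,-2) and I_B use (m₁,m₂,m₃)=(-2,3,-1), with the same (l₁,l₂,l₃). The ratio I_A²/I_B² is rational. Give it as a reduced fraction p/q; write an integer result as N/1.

3/2

l's match ⇒ only the (l;m) 3-j factors differ between A and B.
A: triangle coeff Δ(2,3,3) = 1/3780; Σ_t [0,1]: t=0:+1/48 t=1:−1/12 = -1/16; (3j)²=1/28 [(2 3 3; 1 1 -2)], sign=+1
B: triangle coeff Δ(2,3,3) = 1/3780; Σ_t [2,2]: t=2:+1/96 = 1/96; (3j)²=1/42 [(2 3 3; -2 3 -1)], sign=+1
I_A²/I_B² = (1/28)/(1/42) = 3/2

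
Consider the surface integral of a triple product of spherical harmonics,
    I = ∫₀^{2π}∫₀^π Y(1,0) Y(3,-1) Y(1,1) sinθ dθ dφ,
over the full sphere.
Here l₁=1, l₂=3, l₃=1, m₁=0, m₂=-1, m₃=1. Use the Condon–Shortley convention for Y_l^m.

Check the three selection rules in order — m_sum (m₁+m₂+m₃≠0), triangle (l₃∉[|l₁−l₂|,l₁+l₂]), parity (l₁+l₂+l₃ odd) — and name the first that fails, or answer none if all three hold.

triangle

azimuthal sum: 0 − 1 + 1 = 0  ✓
2 ≤ 1 ≤ 4 (triangle on l)  ✗
L = 1 + 3 + 1 = 5 (odd)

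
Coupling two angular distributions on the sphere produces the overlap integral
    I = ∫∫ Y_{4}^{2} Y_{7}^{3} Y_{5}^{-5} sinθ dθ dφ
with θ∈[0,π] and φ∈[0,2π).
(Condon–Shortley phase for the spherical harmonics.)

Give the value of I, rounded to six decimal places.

0.086594

m-sum 0 ✓  L=16 even ✓  3≤5≤11 ✓
Π(2lᵢ+1) = 9×15×11 = 1485
triangle coeff Δ(4,7,5) = 1/6126120
Σ_t [2,4]: t=2:+1/69120 t=3:−1/20736 t=4:+1/69120 = -1/51840
(3j)²=280/21879 [(4 7 5; 0 0 0)], sign=+1
Σ_t [2,2]: t=2:+1/3870720 = 1/3870720
(3j)²=675/136136 [(4 7 5; 2 3 -5)], sign=+1
⇒ 4πI² = 50625/537251
I = (+1)√(50625/537251/(4π)) = 0.08659423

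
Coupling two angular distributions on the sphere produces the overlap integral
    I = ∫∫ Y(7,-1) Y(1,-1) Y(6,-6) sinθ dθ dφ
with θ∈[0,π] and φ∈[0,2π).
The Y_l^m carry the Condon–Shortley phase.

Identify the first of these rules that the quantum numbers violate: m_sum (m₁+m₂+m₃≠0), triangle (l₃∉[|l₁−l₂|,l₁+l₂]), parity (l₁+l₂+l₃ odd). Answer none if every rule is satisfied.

azimuthal sum: -1 − 1 − 6 = -8  ✗
6 ≤ 6 ≤ 8 (triangle on l)
L = 7 + 1 + 6 = 14 (even)

m_sum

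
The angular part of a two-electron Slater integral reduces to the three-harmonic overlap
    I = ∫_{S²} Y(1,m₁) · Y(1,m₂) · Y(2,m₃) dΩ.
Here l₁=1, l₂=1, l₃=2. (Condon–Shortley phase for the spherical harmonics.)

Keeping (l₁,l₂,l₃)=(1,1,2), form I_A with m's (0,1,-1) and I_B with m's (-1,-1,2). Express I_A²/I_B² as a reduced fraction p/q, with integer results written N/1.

Shared (l₁,l₂,l₃)=(1,1,2): N and (l;000)² cancel in I_A²/I_B².
A: Δ = 0!·2!·2!/5! = 1/30; Racah Σ t=0..0: t=0:+1/2 = 1/2; ⇒ 3j(1 1 2; 0 1 -1)² = 1/10, sgn -1
B: Δ = 0!·2!·2!/5! = 1/30; Racah Σ t=0..0: t=0:+1/4 = 1/4; ⇒ 3j(1 1 2; -1 -1 2)² = 1/5, sgn +1
I_A²/I_B² = (1/10)/(1/5) = 1/2

1/2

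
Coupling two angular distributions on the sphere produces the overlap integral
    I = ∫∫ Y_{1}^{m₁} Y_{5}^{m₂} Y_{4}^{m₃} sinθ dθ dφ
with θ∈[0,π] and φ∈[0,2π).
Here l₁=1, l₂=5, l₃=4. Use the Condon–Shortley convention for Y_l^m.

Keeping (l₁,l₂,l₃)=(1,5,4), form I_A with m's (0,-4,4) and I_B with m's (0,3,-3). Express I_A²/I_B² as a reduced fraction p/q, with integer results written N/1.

Shared (l₁,l₂,l₃)=(1,5,4): N and (l;000)² cancel in I_A²/I_B².
A: Δ = 2!·0!·8!/11! = 1/495; Racah Σ t=1..1: t=1:−1/40320 = -1/40320; ⇒ 3j(1 5 4; 0 -4 4)² = 1/55, sgn -1
B: Δ = 2!·0!·8!/11! = 1/495; Racah Σ t=1..1: t=1:−1/5040 = -1/5040; ⇒ 3j(1 5 4; 0 3 -3)² = 16/495, sgn +1
I_A²/I_B² = (1/55)/(16/495) = 9/16

9/16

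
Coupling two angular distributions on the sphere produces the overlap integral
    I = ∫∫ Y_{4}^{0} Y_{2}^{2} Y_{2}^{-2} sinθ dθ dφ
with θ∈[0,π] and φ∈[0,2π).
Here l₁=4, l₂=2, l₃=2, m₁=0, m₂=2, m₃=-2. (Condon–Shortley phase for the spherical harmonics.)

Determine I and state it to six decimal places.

0.040299

Checks pass: Σm=0; 8 even; l₃=2∈[2,6].
(2·4+1)(2·2+1)(2·2+1) = 225
Δ: 4! 4! 0! / 9! → 1/630
sum: t=2:+1/16 = 1/16
3j²(4 2 2; 0 0 0) = Δ·Π!·Σ² = 2/35  (sign +1)
sum: t=4:+1/576 = 1/576
3j²(4 2 2; 0 2 -2) = Δ·Π!·Σ² = 1/630  (sign +1)
combine: 4πI² = 225·2/35·1/630 = 1/49
take √, sign +1: I = 0.04029926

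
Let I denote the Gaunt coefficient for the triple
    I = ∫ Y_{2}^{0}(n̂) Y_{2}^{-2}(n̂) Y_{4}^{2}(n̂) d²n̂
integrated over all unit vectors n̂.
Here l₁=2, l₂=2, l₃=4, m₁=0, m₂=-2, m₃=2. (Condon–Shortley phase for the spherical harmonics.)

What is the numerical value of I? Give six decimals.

0.156078

Checks pass: Σm=0; 8 even; l₃=4∈[0,4].
(2·2+1)(2·2+1)(2·4+1) = 225
Δ: 0! 4! 4! / 9! → 1/630
sum: t=0:+1/16 = 1/16
3j²(2 2 4; 0 0 0) = Δ·Π!·Σ² = 2/35  (sign +1)
sum: t=0:+1/96 = 1/96
3j²(2 2 4; 0 -2 2) = Δ·Π!·Σ² = 1/42  (sign +1)
combine: 4πI² = 225·2/35·1/42 = 15/49
take √, sign +1: I = 0.15607835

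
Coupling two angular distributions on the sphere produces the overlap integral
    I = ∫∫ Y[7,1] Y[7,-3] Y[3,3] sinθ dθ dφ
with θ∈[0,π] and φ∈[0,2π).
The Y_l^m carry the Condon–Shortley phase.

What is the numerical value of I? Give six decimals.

0.000000

1 − 3 + 3 = 1 ≠ 0: azimuthal integral kills it; I = 0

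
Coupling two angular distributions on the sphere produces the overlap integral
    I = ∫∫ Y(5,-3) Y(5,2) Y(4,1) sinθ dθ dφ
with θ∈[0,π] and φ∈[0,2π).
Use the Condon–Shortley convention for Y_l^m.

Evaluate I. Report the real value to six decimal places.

m-sum 0 ✓  L=14 even ✓  0≤4≤10 ✓
Π(2lᵢ+1) = 11×11×9 = 1089
triangle coeff Δ(5,5,4) = 1/3153150
Σ_t [1,5]: t=1:−1/69120 t=2:+1/1728 t=3:−1/576 t=4:+1/1728 t=5:−1/69120 = -7/11520
(3j)²=2/143 [(5 5 4; 0 0 0)], sign=-1
Σ_t [4,6]: t=4:+1/6912 t=5:−1/2880 t=6:+1/17280 = -1/6912
(3j)²=5/429 [(5 5 4; -3 2 1)], sign=+1
⇒ 4πI² = 30/169
I = (-1)√(30/169/(4π)) = -0.11885360

-0.118854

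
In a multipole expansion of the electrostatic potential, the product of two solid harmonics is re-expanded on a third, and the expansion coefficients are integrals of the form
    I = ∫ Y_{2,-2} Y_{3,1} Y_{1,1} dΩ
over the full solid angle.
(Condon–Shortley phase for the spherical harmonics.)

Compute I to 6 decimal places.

-0.082589

Rules hold: Σm=0, L=6 even, 1≤1≤5.
N = 5·7·3 = 105
Δ = 4!·0!·2!/7! = 1/105
Racah Σ t=2..2: t=2:+1/4 = 1/4
⇒ 3j(2 3 1; 0 0 0)² = 3/35, sgn -1
Racah Σ t=4..4: t=4:+1/48 = 1/48
⇒ 3j(2 3 1; -2 1 1)² = 1/105, sgn +1
4πI² = N·(3j₀)²·(3jₘ)² = 3/35
I = -1·√(0.0857143/4π) = -0.08258890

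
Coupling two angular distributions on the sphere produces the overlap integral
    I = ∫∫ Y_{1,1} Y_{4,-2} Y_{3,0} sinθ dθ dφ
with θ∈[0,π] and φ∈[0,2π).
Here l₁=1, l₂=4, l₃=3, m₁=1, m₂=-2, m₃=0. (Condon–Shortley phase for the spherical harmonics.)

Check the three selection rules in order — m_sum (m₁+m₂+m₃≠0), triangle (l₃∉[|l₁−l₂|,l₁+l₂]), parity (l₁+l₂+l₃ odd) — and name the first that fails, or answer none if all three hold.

Σmᵢ = -1  ✗
l₃∈[|l₁−l₂|,l₁+l₂]=[3,5], have l₃=3
Σlᵢ = 8 ⇒ even

m_sum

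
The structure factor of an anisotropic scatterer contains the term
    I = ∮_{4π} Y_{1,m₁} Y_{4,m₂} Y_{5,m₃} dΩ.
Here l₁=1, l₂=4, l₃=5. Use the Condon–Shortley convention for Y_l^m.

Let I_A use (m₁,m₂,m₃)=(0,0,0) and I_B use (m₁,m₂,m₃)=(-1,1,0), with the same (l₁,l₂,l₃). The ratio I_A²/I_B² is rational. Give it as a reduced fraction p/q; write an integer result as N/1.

5/2

Same 1,4,5: normalisation and zero-m 3j drop out of the ratio.
A: Δ: 0! 2! 8! / 11! → 1/495; sum: t=0:+1/576 = 1/576; 3j²(1 4 5; 0 0 0) = Δ·Π!·Σ² = 5/99  (sign -1)
B: Δ: 0! 2! 8! / 11! → 1/495; sum: t=0:+1/1440 = 1/1440; 3j²(1 4 5; -1 1 0) = Δ·Π!·Σ² = 2/99  (sign -1)
I_A²/I_B² = (5/99)/(2/99) = 5/2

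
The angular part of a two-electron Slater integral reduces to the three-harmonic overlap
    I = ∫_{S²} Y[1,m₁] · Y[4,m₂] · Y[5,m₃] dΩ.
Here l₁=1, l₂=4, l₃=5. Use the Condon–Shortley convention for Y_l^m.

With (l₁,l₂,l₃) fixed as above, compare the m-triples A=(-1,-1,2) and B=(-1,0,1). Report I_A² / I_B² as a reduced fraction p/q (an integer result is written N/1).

Same 1,4,5: normalisation and zero-m 3j drop out of the ratio.
A: Δ: 0! 2! 8! / 11! → 1/495; sum: t=0:+1/1440 = 1/1440; 3j²(1 4 5; -1 -1 2) = Δ·Π!·Σ² = 7/165  (sign -1)
B: Δ: 0! 2! 8! / 11! → 1/495; sum: t=0:+1/1152 = 1/1152; 3j²(1 4 5; -1 0 1) = Δ·Π!·Σ² = 1/33  (sign +1)
I_A²/I_B² = (7/165)/(1/33) = 7/5

7/5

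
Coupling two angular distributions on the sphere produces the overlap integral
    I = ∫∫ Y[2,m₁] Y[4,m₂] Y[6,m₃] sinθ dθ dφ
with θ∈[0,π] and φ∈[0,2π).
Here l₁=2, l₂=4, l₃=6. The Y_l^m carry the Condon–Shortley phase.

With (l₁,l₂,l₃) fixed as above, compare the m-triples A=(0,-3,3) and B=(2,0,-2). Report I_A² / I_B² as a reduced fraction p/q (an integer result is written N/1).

l's match ⇒ only the (l;m) 3-j factors differ between A and B.
A: triangle coeff Δ(2,4,6) = 1/6435; Σ_t [0,0]: t=0:+1/20160 = 1/20160; (3j)²=12/715 [(2 4 6; 0 -3 3)], sign=-1
B: triangle coeff Δ(2,4,6) = 1/6435; Σ_t [0,0]: t=0:+1/13824 = 1/13824; (3j)²=14/1287 [(2 4 6; 2 0 -2)], sign=+1
I_A²/I_B² = (12/715)/(14/1287) = 54/35

54/35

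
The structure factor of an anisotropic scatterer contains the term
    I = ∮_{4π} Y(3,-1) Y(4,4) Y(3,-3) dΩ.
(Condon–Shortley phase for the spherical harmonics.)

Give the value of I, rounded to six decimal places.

-0.166198

m-sum 0 ✓  L=10 even ✓  1≤3≤7 ✓
Π(2lᵢ+1) = 7×9×7 = 441
triangle coeff Δ(3,4,3) = 1/34650
Σ_t [1,3]: t=1:−1/72 t=2:+1/16 t=3:−1/72 = 5/144
(3j)²=2/77 [(3 4 3; 0 0 0)], sign=-1
Σ_t [4,4]: t=4:+1/1152 = 1/1152
(3j)²=1/33 [(3 4 3; -1 4 -3)], sign=+1
⇒ 4πI² = 42/121
I = (-1)√(42/121/(4π)) = -0.16619847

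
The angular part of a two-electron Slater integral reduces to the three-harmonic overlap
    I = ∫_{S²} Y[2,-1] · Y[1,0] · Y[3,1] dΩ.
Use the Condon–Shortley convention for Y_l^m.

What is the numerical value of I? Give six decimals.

Rules hold: Σm=0, L=6 even, 1≤3≤3.
N = 5·3·7 = 105
Δ = 0!·4!·2!/7! = 1/105
Racah Σ t=0..0: t=0:+1/4 = 1/4
⇒ 3j(2 1 3; 0 0 0)² = 3/35, sgn -1
Racah Σ t=0..0: t=0:+1/6 = 1/6
⇒ 3j(2 1 3; -1 0 1)² = 8/105, sgn +1
4πI² = N·(3j₀)²·(3jₘ)² = 24/35
I = -1·√(0.685714/4π) = -0.23359668

-0.233597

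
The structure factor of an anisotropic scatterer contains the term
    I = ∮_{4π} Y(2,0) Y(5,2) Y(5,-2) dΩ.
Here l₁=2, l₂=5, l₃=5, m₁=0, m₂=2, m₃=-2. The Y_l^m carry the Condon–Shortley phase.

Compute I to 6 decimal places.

Checks pass: Σm=0; 12 even; l₃=5∈[3,7].
(2·2+1)(2·5+1)(2·5+1) = 605
Δ: 2! 2! 8! / 13! → 1/38610
sum: t=0:+1/2880 t=1:−1/576 t=2:+1/2880 = -1/960
3j²(2 5 5; 0 0 0) = Δ·Π!·Σ² = 10/429  (sign +1)
sum: t=0:+1/20160 t=1:−1/1440 t=2:+1/2880 = -1/3360
3j²(2 5 5; 0 2 -2) = Δ·Π!·Σ² = 6/715  (sign +1)
combine: 4πI² = 605·10/429·6/715 = 20/169
take √, sign +1: I = 0.09704356

0.097044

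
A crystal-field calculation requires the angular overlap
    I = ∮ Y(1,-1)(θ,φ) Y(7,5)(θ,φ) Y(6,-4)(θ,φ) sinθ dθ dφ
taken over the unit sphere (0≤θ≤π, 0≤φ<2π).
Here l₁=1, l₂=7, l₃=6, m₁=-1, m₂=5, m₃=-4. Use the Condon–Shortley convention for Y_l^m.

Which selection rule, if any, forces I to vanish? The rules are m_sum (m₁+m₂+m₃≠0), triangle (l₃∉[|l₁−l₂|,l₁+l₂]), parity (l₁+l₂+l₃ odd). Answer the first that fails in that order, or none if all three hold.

Σmᵢ = 0  ✓
l₃∈[|l₁−l₂|,l₁+l₂]=[6,8], have l₃=6  ✓
Σlᵢ = 14 ⇒ even  ✓

none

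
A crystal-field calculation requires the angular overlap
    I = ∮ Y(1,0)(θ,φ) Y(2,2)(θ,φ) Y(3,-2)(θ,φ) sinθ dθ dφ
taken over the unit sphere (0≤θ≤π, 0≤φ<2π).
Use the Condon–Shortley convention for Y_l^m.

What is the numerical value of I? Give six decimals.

0.184674

Checks pass: Σm=0; 6 even; l₃=3∈[1,3].
(2·1+1)(2·2+1)(2·3+1) = 105
Δ: 0! 2! 4! / 7! → 1/105
sum: t=0:+1/4 = 1/4
3j²(1 2 3; 0 0 0) = Δ·Π!·Σ² = 3/35  (sign -1)
sum: t=0:+1/24 = 1/24
3j²(1 2 3; 0 2 -2) = Δ·Π!·Σ² = 1/21  (sign -1)
combine: 4πI² = 105·3/35·1/21 = 3/7
take √, sign +1: I = 0.18467439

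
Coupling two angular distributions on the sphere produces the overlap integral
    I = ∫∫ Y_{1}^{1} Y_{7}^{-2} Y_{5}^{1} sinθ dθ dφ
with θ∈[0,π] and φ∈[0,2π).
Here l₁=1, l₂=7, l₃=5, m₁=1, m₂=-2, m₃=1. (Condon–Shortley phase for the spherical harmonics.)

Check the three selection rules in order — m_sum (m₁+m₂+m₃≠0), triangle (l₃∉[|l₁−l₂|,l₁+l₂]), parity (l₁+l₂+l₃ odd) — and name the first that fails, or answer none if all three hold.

m₁+m₂+m₃ = 1 − 2 + 1 = 0  ✓
triangle: |1−7|=6 ≤ l₃=5 ≤ 1+7=8  ✗
parity: l₁+l₂+l₃ = 13 is odd

triangle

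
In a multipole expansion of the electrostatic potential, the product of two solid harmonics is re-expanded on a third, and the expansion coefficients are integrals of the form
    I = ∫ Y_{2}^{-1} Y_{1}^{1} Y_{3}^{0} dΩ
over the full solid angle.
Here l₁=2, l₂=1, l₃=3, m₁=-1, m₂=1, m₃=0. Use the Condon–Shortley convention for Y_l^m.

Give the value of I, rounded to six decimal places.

0.143048

Checks pass: Σm=0; 6 even; l₃=3∈[1,3].
(2·2+1)(2·1+1)(2·3+1) = 105
Δ: 0! 4! 2! / 7! → 1/105
sum: t=0:+1/4 = 1/4
3j²(2 1 3; 0 0 0) = Δ·Π!·Σ² = 3/35  (sign -1)
sum: t=0:+1/12 = 1/12
3j²(2 1 3; -1 1 0) = Δ·Π!·Σ² = 1/35  (sign -1)
combine: 4πI² = 105·3/35·1/35 = 9/35
take √, sign +1: I = 0.14304817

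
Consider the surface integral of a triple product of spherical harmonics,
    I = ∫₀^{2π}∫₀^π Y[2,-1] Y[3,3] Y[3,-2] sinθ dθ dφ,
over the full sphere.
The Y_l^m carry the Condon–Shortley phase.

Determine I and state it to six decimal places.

Checks pass: Σm=0; 8 even; l₃=3∈[1,5].
(2·2+1)(2·3+1)(2·3+1) = 245
Δ: 2! 2! 4! / 9! → 1/3780
sum: t=0:+1/24 t=1:−1/4 t=2:+1/24 = -1/6
3j²(2 3 3; 0 0 0) = Δ·Π!·Σ² = 4/105  (sign +1)
sum: t=2:+1/48 = 1/48
3j²(2 3 3; -1 3 -2) = Δ·Π!·Σ² = 5/84  (sign -1)
combine: 4πI² = 245·4/105·5/84 = 5/9
take √, sign -1: I = -0.21026104

-0.210261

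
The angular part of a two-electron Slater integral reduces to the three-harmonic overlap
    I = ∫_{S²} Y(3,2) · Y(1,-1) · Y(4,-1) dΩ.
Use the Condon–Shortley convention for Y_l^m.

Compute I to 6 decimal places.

Checks pass: Σm=0; 8 even; l₃=4∈[2,4].
(2·3+1)(2·1+1)(2·4+1) = 189
Δ: 0! 6! 2! / 9! → 1/252
sum: t=0:+1/36 = 1/36
3j²(3 1 4; 0 0 0) = Δ·Π!·Σ² = 4/63  (sign +1)
sum: t=0:+1/240 = 1/240
3j²(3 1 4; 2 -1 -1) = Δ·Π!·Σ² = 1/84  (sign -1)
combine: 4πI² = 189·4/63·1/84 = 1/7
take √, sign -1: I = -0.10662181

-0.106622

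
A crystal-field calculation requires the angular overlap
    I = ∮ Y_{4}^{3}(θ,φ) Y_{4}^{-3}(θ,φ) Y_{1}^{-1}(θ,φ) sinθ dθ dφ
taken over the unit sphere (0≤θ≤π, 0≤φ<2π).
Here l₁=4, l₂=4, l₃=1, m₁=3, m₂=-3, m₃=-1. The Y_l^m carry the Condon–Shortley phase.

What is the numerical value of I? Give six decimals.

Σmᵢ = -1 ≠ 0, so the φ-integral vanishes; I = 0

0.000000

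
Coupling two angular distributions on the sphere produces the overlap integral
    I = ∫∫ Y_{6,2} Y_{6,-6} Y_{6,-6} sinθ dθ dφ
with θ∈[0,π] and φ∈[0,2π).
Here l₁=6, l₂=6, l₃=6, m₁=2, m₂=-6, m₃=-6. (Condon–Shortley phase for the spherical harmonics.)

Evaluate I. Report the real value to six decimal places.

0.000000

m-sum = 2 − 6 − 6 = -10 ≠ 0 ⇒ I = 0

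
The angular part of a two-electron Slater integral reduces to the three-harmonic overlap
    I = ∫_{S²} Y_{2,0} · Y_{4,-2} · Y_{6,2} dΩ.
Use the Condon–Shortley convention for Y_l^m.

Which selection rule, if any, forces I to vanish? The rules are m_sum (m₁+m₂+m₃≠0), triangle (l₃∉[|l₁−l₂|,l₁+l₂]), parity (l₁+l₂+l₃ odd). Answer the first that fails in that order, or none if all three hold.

Σmᵢ = 0  ✓
l₃∈[|l₁−l₂|,l₁+l₂]=[2,6], have l₃=6  ✓
Σlᵢ = 12 ⇒ even  ✓

none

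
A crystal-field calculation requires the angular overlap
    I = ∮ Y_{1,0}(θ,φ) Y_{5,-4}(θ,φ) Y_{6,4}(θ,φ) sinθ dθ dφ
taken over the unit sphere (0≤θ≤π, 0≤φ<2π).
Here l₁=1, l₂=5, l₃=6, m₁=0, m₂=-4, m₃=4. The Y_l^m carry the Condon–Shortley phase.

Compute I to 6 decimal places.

m-sum 0 ✓  L=12 even ✓  4≤6≤6 ✓
Π(2lᵢ+1) = 3×11×13 = 429
triangle coeff Δ(1,5,6) = 1/858
Σ_t [0,0]: t=0:+1/14400 = 1/14400
(3j)²=6/143 [(1 5 6; 0 0 0)], sign=+1
Σ_t [0,0]: t=0:+1/362880 = 1/362880
(3j)²=10/429 [(1 5 6; 0 -4 4)], sign=+1
⇒ 4πI² = 60/143
I = (+1)√(60/143/(4π)) = 0.18272698

0.182727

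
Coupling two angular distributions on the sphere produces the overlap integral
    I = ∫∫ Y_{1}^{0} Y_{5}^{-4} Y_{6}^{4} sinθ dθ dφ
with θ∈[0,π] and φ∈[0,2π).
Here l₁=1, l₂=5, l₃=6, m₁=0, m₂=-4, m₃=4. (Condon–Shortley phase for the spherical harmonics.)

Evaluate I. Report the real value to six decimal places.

Checks pass: Σm=0; 12 even; l₃=6∈[4,6].
(2·1+1)(2·5+1)(2·6+1) = 429
Δ: 0! 2! 10! / 13! → 1/858
sum: t=0:+1/14400 = 1/14400
3j²(1 5 6; 0 0 0) = Δ·Π!·Σ² = 6/143  (sign +1)
sum: t=0:+1/362880 = 1/362880
3j²(1 5 6; 0 -4 4) = Δ·Π!·Σ² = 10/429  (sign +1)
combine: 4πI² = 429·6/143·10/429 = 60/143
take √, sign +1: I = 0.18272698

0.182727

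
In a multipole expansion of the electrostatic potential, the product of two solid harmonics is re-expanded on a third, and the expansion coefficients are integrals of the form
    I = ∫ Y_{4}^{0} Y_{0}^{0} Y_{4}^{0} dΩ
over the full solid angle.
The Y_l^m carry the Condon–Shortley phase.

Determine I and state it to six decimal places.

0.282095

m-sum 0 ✓  L=8 even ✓  4≤4≤4 ✓
Π(2lᵢ+1) = 9×1×9 = 81
triangle coeff Δ(4,0,4) = 1/9
Σ_t [0,0]: t=0:+1/576 = 1/576
(3j)²=1/9 [(4 0 4; 0 0 0)], sign=+1
(m-triple is (0,0,0) — same symbol as above.)
⇒ 4πI² = 1/1
I = (+1)√(1/1/(4π)) = 0.28209479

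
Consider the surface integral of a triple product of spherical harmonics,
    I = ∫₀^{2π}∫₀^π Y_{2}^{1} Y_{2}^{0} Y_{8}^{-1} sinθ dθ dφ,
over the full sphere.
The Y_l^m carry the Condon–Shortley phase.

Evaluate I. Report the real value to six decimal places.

l₃=8 ∉ [0,4] — triangle fails ⇒ I = 0

0.000000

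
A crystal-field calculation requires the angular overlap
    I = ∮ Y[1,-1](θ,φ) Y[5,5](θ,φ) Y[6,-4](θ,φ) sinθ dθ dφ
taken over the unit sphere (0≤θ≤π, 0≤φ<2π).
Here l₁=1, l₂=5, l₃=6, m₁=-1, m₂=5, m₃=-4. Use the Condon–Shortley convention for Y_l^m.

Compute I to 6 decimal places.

0.040859

Checks pass: Σm=0; 12 even; l₃=6∈[4,6].
(2·1+1)(2·5+1)(2·6+1) = 429
Δ: 0! 2! 10! / 13! → 1/858
sum: t=0:+1/14400 = 1/14400
3j²(1 5 6; 0 0 0) = Δ·Π!·Σ² = 6/143  (sign +1)
sum: t=0:+1/7257600 = 1/7257600
3j²(1 5 6; -1 5 -4) = Δ·Π!·Σ² = 1/858  (sign +1)
combine: 4πI² = 429·6/143·1/858 = 3/143
take √, sign +1: I = 0.04085899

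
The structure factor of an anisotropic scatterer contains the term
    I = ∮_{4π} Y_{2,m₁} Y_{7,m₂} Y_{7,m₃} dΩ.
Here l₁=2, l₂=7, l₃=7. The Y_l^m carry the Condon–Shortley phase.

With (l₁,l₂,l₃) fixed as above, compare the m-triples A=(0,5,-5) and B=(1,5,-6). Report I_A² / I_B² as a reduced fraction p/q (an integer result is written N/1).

Shared (l₁,l₂,l₃)=(2,7,7): N and (l;000)² cancel in I_A²/I_B².
A: Δ = 2!·2!·12!/17! = 1/185640; Racah Σ t=0..2: t=0:+1/1916006400 t=1:−1/39916800 t=2:+1/29030400 = 19/1916006400; ⇒ 3j(2 7 7; 0 5 -5)² = 361/185640, sgn +1
B: Δ = 2!·2!·12!/17! = 1/185640; Racah Σ t=0..1: t=0:+1/958003200 t=1:−1/79833600 = -1/87091200; ⇒ 3j(2 7 7; 1 5 -6)² = 121/4760, sgn +1
I_A²/I_B² = (361/185640)/(121/4760) = 361/4719

361/4719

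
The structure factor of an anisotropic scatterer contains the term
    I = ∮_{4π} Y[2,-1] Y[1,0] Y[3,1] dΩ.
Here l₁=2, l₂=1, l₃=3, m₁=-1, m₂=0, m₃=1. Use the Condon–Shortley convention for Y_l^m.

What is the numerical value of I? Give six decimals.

-0.233597

Checks pass: Σm=0; 6 even; l₃=3∈[1,3].
(2·2+1)(2·1+1)(2·3+1) = 105
Δ: 0! 4! 2! / 7! → 1/105
sum: t=0:+1/4 = 1/4
3j²(2 1 3; 0 0 0) = Δ·Π!·Σ² = 3/35  (sign -1)
sum: t=0:+1/6 = 1/6
3j²(2 1 3; -1 0 1) = Δ·Π!·Σ² = 8/105  (sign +1)
combine: 4πI² = 105·3/35·8/105 = 24/35
take √, sign -1: I = -0.23359668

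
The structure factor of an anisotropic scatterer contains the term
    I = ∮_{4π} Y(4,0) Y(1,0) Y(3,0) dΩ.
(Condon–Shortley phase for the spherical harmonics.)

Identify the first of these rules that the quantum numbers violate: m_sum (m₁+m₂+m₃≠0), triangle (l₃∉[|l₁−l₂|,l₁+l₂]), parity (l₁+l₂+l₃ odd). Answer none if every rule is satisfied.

azimuthal sum: 0 + 0 + 0 = 0  ✓
3 ≤ 3 ≤ 5 (triangle on l)  ✓
L = 4 + 1 + 3 = 8 (even)  ✓

none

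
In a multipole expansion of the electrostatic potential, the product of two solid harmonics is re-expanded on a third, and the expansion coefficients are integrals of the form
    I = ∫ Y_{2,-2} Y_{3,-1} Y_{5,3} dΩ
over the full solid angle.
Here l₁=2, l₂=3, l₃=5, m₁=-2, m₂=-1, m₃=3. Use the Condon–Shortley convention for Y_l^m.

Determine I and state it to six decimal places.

m-sum 0 ✓  L=10 even ✓  1≤5≤5 ✓
Π(2lᵢ+1) = 5×7×11 = 385
triangle coeff Δ(2,3,5) = 1/2310
Σ_t [0,0]: t=0:+1/144 = 1/144
(3j)²=10/231 [(2 3 5; 0 0 0)], sign=-1
Σ_t [0,0]: t=0:+1/1152 = 1/1152
(3j)²=1/33 [(2 3 5; -2 -1 3)], sign=+1
⇒ 4πI² = 50/99
I = (-1)√(50/99/(4π)) = -0.20047604

-0.200476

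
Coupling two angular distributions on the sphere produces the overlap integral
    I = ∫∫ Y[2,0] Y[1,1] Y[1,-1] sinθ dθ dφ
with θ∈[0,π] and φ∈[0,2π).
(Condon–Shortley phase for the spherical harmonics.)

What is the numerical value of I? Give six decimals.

Rules hold: Σm=0, L=4 even, 1≤1≤3.
N = 5·3·3 = 45
Δ = 2!·2!·0!/5! = 1/30
Racah Σ t=1..1: t=1:−1/1 = -1/1
⇒ 3j(2 1 1; 0 0 0)² = 2/15, sgn +1
Racah Σ t=2..2: t=2:+1/4 = 1/4
⇒ 3j(2 1 1; 0 1 -1)² = 1/30, sgn +1
4πI² = N·(3j₀)²·(3jₘ)² = 1/5
I = +1·√(0.2/4π) = 0.12615663

0.126157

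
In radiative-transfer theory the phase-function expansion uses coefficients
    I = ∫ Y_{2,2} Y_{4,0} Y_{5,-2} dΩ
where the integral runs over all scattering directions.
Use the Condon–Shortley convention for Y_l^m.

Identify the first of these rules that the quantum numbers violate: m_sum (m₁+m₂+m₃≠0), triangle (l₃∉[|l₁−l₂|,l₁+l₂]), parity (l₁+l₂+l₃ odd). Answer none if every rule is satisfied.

parity

m₁+m₂+m₃ = 2 + 0 − 2 = 0  ✓
triangle: |2−4|=2 ≤ l₃=5 ≤ 2+4=6  ✓
parity: l₁+l₂+l₃ = 11 is odd  ✗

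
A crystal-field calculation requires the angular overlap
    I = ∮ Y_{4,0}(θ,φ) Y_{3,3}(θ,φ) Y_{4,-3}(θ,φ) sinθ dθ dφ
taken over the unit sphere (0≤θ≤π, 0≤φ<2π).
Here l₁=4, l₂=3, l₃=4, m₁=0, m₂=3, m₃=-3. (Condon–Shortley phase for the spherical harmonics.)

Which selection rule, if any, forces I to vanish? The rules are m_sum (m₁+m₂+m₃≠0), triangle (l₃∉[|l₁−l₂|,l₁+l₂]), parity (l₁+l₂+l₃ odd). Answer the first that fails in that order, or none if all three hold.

Σmᵢ = 0  ✓
l₃∈[|l₁−l₂|,l₁+l₂]=[1,7], have l₃=4  ✓
Σlᵢ = 11 ⇒ odd  ✗

parity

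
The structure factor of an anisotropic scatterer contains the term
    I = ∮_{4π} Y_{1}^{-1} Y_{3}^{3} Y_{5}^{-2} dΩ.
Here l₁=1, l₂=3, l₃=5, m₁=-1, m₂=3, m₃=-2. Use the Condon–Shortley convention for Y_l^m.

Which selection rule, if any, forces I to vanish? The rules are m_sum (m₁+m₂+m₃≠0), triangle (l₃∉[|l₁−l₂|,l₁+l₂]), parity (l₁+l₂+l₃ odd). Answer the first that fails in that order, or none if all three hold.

Σmᵢ = 0  ✓
l₃∈[|l₁−l₂|,l₁+l₂]=[2,4], have l₃=5  ✗
Σlᵢ = 9 ⇒ odd

triangle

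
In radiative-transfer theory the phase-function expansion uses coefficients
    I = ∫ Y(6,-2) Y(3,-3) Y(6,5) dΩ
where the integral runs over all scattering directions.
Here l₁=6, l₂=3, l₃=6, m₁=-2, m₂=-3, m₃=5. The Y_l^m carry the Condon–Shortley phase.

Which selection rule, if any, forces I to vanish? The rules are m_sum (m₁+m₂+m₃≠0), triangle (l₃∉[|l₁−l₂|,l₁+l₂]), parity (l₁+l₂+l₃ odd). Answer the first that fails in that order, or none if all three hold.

Σmᵢ = 0  ✓
l₃∈[|l₁−l₂|,l₁+l₂]=[3,9], have l₃=6  ✓
Σlᵢ = 15 ⇒ odd  ✗

parity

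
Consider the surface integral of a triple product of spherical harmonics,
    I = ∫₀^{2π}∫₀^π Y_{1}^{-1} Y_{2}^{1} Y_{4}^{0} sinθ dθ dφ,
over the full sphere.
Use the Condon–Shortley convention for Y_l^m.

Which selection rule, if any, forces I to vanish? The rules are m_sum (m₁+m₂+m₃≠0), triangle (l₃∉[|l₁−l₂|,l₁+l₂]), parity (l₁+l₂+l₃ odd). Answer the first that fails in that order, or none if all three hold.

Σmᵢ = 0  ✓
l₃∈[|l₁−l₂|,l₁+l₂]=[1,3], have l₃=4  ✗
Σlᵢ = 7 ⇒ odd

triangle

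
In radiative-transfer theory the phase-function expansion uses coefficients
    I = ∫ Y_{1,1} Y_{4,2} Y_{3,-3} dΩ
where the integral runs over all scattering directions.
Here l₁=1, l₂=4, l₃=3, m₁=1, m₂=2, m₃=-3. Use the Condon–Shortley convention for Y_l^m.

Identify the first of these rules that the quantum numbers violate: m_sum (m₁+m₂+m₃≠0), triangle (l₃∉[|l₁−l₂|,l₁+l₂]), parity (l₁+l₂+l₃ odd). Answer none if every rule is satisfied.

none

azimuthal sum: 1 + 2 − 3 = 0  ✓
3 ≤ 3 ≤ 5 (triangle on l)  ✓
L = 1 + 4 + 3 = 8 (even)  ✓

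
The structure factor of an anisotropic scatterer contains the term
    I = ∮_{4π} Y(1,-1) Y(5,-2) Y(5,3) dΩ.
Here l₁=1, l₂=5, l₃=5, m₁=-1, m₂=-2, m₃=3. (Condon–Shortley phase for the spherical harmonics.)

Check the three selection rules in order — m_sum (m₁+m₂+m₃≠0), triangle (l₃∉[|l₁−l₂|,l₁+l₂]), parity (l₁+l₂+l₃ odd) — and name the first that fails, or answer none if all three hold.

parity

Σmᵢ = 0  ✓
l₃∈[|l₁−l₂|,l₁+l₂]=[4,6], have l₃=5  ✓
Σlᵢ = 11 ⇒ odd  ✗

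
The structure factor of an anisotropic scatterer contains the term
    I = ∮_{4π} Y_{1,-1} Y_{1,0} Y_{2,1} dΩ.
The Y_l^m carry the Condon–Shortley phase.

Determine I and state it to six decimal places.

-0.218510

Checks pass: Σm=0; 4 even; l₃=2∈[0,2].
(2·1+1)(2·1+1)(2·2+1) = 45
Δ: 0! 2! 2! / 5! → 1/30
sum: t=0:+1/1 = 1/1
3j²(1 1 2; 0 0 0) = Δ·Π!·Σ² = 2/15  (sign +1)
sum: t=0:+1/2 = 1/2
3j²(1 1 2; -1 0 1) = Δ·Π!·Σ² = 1/10  (sign -1)
combine: 4πI² = 45·2/15·1/10 = 3/5
take √, sign -1: I = -0.21850969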